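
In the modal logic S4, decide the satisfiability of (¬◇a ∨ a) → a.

Yes, satisfiable

1. (¬◇a ∨ a) → a, w0
2. a, w0
Accessibility: w0Rw0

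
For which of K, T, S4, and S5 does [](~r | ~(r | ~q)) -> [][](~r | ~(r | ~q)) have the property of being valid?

T-tableau for the negation ~([](~r | ~(r | ~q)) -> [][](~r | ~(r | ~q))):
1. ~([](~r | ~(r | ~q)) -> [][](~r | ~(r | ~q))), w0
2. [](~r | ~(r | ~q)), w0   [~->-rule on 1]
3. ~[][](~r | ~(r | ~q)), w0   [~->-rule on 1]
4. ~r | ~(r | ~q), w0   [[]-rule on 2 via w0Rw0]
5. ~(r | ~q), w0   [|-rule on 4 (branches; this branch)]
6. ~r, w0   [~|-rule on 5]
7. q, w0   [~|-rule on 5]
8. ~[](~r | ~(r | ~q)), w1   [~[]-rule on 3: fresh world w1, w0Rw1]
9. ~r | ~(r | ~q), w1   [[]-rule on 2 via w0Rw1]
10. ~(r | ~q), w1   [|-rule on 9 (branches; this branch)]
11. ~r, w1   [~|-rule on 10]
12. q, w1   [~|-rule on 10]
13. ~(~r | ~(r | ~q)), w2   [~[]-rule on 8: fresh world w2, w1Rw2]
14. r, w2   [~|-rule on 13]
15. r | ~q, w2   [~|-rule on 13]
16. ~q, w2   [|-rule on 15 (branches; this branch)]
Accessibility: w0Rw0, w0Rw1, w1Rw1, w1Rw2, w2Rw2
Complete open branch: countermodel on a T-frame, so not valid in T, nor in K (the same frame is also a K-frame).
S4-tableau for the negation ~([](~r | ~(r | ~q)) -> [][](~r | ~(r | ~q))):
1. ~([](~r | ~(r | ~q)) -> [][](~r | ~(r | ~q))), w0
2. [](~r | ~(r | ~q)), w0   [~->-rule on 1]
3. ~[][](~r | ~(r | ~q)), w0   [~->-rule on 1]
4. ~r | ~(r | ~q), w0   [[]-rule on 2 via w0Rw0]
5. ~(r | ~q), w0   [|-rule on 4 (branches; this branch)]
6. ~r, w0   [~|-rule on 5]
7. q, w0   [~|-rule on 5]
8. ~[](~r | ~(r | ~q)), w1   [~[]-rule on 3: fresh world w1, w0Rw1]
9. ~r | ~(r | ~q), w1   [[]-rule on 2 via w0Rw1]
10. ~(r | ~q), w1   [|-rule on 9 (branches; this branch)]
11. ~r, w1   [~|-rule on 10]
12. q, w1   [~|-rule on 10]
13. ~(~r | ~(r | ~q)), w2   [~[]-rule on 8: fresh world w2, w1Rw2]
14. r, w2   [~|-rule on 13]
15. r | ~q, w2   [~|-rule on 13]
16. ~r | ~(r | ~q), w2   [[]-rule on 2 via w0Rw2]
17. ~q, w2   [|-rule on 15 (branches; this branch)]
18. ~(r | ~q), w2   [|-rule on 16 (branches; this branch)]
19. ~r, w2   [~|-rule on 18]
20. q, w2   [~|-rule on 18]
Accessibility: w0Rw0, w0Rw1, w0Rw2, w1Rw1, w1Rw2, w2Rw2
Branch closes: r and ~r both at w2.
Every branch closes (one shown): valid in S4, hence also in S5 (every theorem of S4 is a theorem of S5).

S4, S5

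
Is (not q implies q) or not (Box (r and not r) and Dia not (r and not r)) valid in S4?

Tableau for the negation not ((not q implies q) or not (Box (r and not r) and Dia not (r and not r))):
1. not ((not q implies q) or not (Box (r and not r) and Dia not (r and not r))), w0
2. not (not q implies q), w0   [neg-or-rule on 1]
3. Box (r and not r) and Dia not (r and not r), w0   [neg-or-rule on 1]
4. not q, w0   [neg-implies-rule on 2]
5. Box (r and not r), w0   [and-rule on 3]
6. Dia not (r and not r), w0   [and-rule on 3]
7. r and not r, w0   [Box-rule on 5 via w0Rw0]
8. r, w0   [and-rule on 7]
9. not r, w0   [and-rule on 7]
Accessibility: w0Rw0
Branch closes: r and not r both at w0.
Every branch of the negation's tableau closes; the branch above is one of them.

Valid in S4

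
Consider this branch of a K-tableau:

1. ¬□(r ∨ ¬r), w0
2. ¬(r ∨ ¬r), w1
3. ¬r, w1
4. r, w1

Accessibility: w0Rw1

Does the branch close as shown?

Yes, closed

Both r and ¬r appear at w1.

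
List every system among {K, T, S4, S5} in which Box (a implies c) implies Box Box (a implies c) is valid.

S4-tableau for the negation not (Box (a implies c) implies Box Box (a implies c)):
1. not (Box (a implies c) implies Box Box (a implies c)), u
2. Box (a implies c), u
3. not Box Box (a implies c), u
4. a implies c, u
5. c, u
6. not Box (a implies c), v
7. a implies c, v
8. c, v
9. not (a implies c), w
10. a, w
11. not c, w
12. a implies c, w
13. c, w
Accessibility: uRu, uRv, uRw, vRv, vRw, wRw
Branch closes: c and not c both at w.
Every branch closes (one shown): valid in S4, hence also in S5 (every theorem of S4 is a theorem of S5).
T-tableau for the negation not (Box (a implies c) implies Box Box (a implies c)):
1. not (Box (a implies c) implies Box Box (a implies c)), u
2. Box (a implies c), u
3. not Box Box (a implies c), u
4. a implies c, u
5. c, u
6. not Box (a implies c), v
7. a implies c, v
8. c, v
9. not (a implies c), w
10. a, w
11. not c, w
Accessibility: uRu, uRv, vRv, vRw, wRw
Complete open branch: countermodel on a T-frame, so not valid in T, nor in K (the same frame is also a K-frame).

S4, S5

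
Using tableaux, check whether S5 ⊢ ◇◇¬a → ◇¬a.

Yes, valid

Tableau for the negation ¬(◇◇¬a → ◇¬a):
1. ¬(◇◇¬a → ◇¬a), 0
2. ◇◇¬a, 0
3. ¬◇¬a, 0
4. a, 0
5. ◇¬a, 1
6. a, 1
7. ¬a, 2
8. a, 2
Accessibility: 0R0, 0R1, 0R2, 1R0, 1R1, 1R2, 2R0, 2R1, 2R2
Branch closes: a and ¬a both at 2.
Every branch of the negation's tableau closes; the branch above is one of them.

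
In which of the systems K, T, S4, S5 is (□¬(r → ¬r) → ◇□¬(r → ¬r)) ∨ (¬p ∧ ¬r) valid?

K-tableau for the negation ¬((□¬(r → ¬r) → ◇□¬(r → ¬r)) ∨ (¬p ∧ ¬r)):
1. ¬((□¬(r → ¬r) → ◇□¬(r → ¬r)) ∨ (¬p ∧ ¬r)), u
2. ¬(□¬(r → ¬r) → ◇□¬(r → ¬r)), u   [¬∨-rule on 1]
3. ¬(¬p ∧ ¬r), u   [¬∨-rule on 1]
4. □¬(r → ¬r), u   [¬→-rule on 2]
5. ¬◇□¬(r → ¬r), u   [¬→-rule on 2]
6. r, u   [¬∧-rule on 3 (branches; this branch)]
Complete open branch: countermodel on a K-frame, so not valid in K.
T-tableau for the negation ¬((□¬(r → ¬r) → ◇□¬(r → ¬r)) ∨ (¬p ∧ ¬r)):
1. ¬((□¬(r → ¬r) → ◇□¬(r → ¬r)) ∨ (¬p ∧ ¬r)), u
2. ¬(□¬(r → ¬r) → ◇□¬(r → ¬r)), u   [¬∨-rule on 1]
3. ¬(¬p ∧ ¬r), u   [¬∨-rule on 1]
4. □¬(r → ¬r), u   [¬→-rule on 2]
5. ¬◇□¬(r → ¬r), u   [¬→-rule on 2]
6. ¬(r → ¬r), u   [□-rule on 4 via uRu]
7. r, u   [¬→-rule on 6]
8. ¬□¬(r → ¬r), u   [¬◇-rule on 5 via uRu]
9. r → ¬r, v   [¬□-rule on 8: fresh world v, uRv]
10. ¬(r → ¬r), v   [□-rule on 4 via uRv]
11. r, v   [¬→-rule on 10]
12. ¬□¬(r → ¬r), v   [¬◇-rule on 5 via uRv]
13. ¬r, v   [→-rule on 9 (branches; this branch)]
Accessibility: uRu, uRv, vRv
Branch closes: r and ¬r both at v.
Every branch closes (one shown): valid in T, hence also in S4, S5 (every theorem of T is a theorem of S4 and S5).

T, S4, S5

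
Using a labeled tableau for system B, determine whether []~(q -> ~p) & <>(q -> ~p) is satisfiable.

Unsatisfiable (every branch closes)

1. []~(q -> ~p) & <>(q -> ~p), w0
2. []~(q -> ~p), w0   [&-rule on 1]
3. <>(q -> ~p), w0   [&-rule on 1]
4. ~(q -> ~p), w0   [[]-rule on 2 via w0Rw0]
5. q, w0   [~->-rule on 4]
6. p, w0   [~->-rule on 4]
7. q -> ~p, w1   [<>-rule on 3: fresh world w1, w0Rw1]
8. ~(q -> ~p), w1   [[]-rule on 2 via w0Rw1]
9. q, w1   [~->-rule on 8]
10. p, w1   [~->-rule on 8]
11. ~p, w1   [->-rule on 7 (branches; this branch)]
Accessibility: w0Rw0, w0Rw1, w1Rw0, w1Rw1
Branch closes: p and ~p both at w1.
Every branch closes; the branch above is one of them.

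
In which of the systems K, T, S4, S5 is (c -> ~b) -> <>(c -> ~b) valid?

K-tableau for the negation ~((c -> ~b) -> <>(c -> ~b)):
1. ~((c -> ~b) -> <>(c -> ~b)), w0
2. c -> ~b, w0   [~->-rule on 1]
3. ~<>(c -> ~b), w0   [~->-rule on 1]
4. ~b, w0   [->-rule on 2 (branches; this branch)]
Complete open branch: countermodel on a K-frame, so not valid in K.
T-tableau for the negation ~((c -> ~b) -> <>(c -> ~b)):
1. ~((c -> ~b) -> <>(c -> ~b)), w0
2. c -> ~b, w0   [~->-rule on 1]
3. ~<>(c -> ~b), w0   [~->-rule on 1]
4. ~(c -> ~b), w0   [~<>-rule on 3 via w0Rw0]
5. c, w0   [~->-rule on 4]
6. b, w0   [~->-rule on 4]
7. ~b, w0   [->-rule on 2 (branches; this branch)]
Accessibility: w0Rw0
Branch closes: b and ~b both at w0.
Every branch closes (one shown): valid in T, hence also in S4, S5 (every theorem of T is a theorem of S4 and S5).

T, S4, S5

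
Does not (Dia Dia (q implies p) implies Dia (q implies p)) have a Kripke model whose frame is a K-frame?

Yes, satisfiable

1. not (Dia Dia (q implies p) implies Dia (q implies p)), u
2. Dia Dia (q implies p), u
3. not Dia (q implies p), u
4. Dia (q implies p), v
5. not (q implies p), v
6. q, v
7. not p, v
8. q implies p, w
9. p, w
Accessibility: uRv, vRw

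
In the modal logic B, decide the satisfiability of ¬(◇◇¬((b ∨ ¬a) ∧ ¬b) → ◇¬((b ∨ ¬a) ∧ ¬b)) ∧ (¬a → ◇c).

Yes, satisfiable

1. ¬(◇◇¬((b ∨ ¬a) ∧ ¬b) → ◇¬((b ∨ ¬a) ∧ ¬b)) ∧ (¬a → ◇c), 0
2. ¬(◇◇¬((b ∨ ¬a) ∧ ¬b) → ◇¬((b ∨ ¬a) ∧ ¬b)), 0   [∧-rule on 1]
3. ¬a → ◇c, 0   [∧-rule on 1]
4. ◇◇¬((b ∨ ¬a) ∧ ¬b), 0   [¬→-rule on 2]
5. ¬◇¬((b ∨ ¬a) ∧ ¬b), 0   [¬→-rule on 2]
6. (b ∨ ¬a) ∧ ¬b, 0   [¬◇-rule on 5 via 0R0]
7. b ∨ ¬a, 0   [∧-rule on 6]
8. ¬b, 0   [∧-rule on 6]
9. ◇c, 0   [→-rule on 3 (branches; this branch)]
10. ¬a, 0   [∨-rule on 7 (branches; this branch)]
11. ◇¬((b ∨ ¬a) ∧ ¬b), 1   [◇-rule on 4: fresh world 1, 0R1]
12. (b ∨ ¬a) ∧ ¬b, 1   [¬◇-rule on 5 via 0R1]
13. b ∨ ¬a, 1   [∧-rule on 12]
14. ¬b, 1   [∧-rule on 12]
15. ¬a, 1   [∨-rule on 13 (branches; this branch)]
16. c, 2   [◇-rule on 9: fresh world 2, 0R2]
17. (b ∨ ¬a) ∧ ¬b, 2   [¬◇-rule on 5 via 0R2]
18. b ∨ ¬a, 2   [∧-rule on 17]
19. ¬b, 2   [∧-rule on 17]
20. ¬a, 2   [∨-rule on 18 (branches; this branch)]
21. ¬((b ∨ ¬a) ∧ ¬b), 3   [◇-rule on 11: fresh world 3, 1R3]
22. b, 3   [¬∧-rule on 21 (branches; this branch)]
Accessibility: 0R0, 0R1, 0R2, 1R0, 1R1, 1R3, 2R0, 2R2, 3R1, 3R3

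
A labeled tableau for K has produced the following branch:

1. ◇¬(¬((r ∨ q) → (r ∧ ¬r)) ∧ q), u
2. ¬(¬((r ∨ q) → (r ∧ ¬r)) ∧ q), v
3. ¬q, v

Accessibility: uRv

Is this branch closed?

There is no literal clash: for every atom and world, at most one sign appears.

Not closed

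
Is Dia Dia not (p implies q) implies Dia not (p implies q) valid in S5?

Valid

Tableau for the negation not (Dia Dia not (p implies q) implies Dia not (p implies q)):
1. not (Dia Dia not (p implies q) implies Dia not (p implies q)), w0
2. Dia Dia not (p implies q), w0
3. not Dia not (p implies q), w0
4. p implies q, w0
5. q, w0
6. Dia not (p implies q), w1
7. p implies q, w1
8. q, w1
9. not (p implies q), w2
10. p, w2
11. not q, w2
12. p implies q, w2
13. q, w2
Accessibility: w0Rw0, w0Rw1, w0Rw2, w1Rw0, w1Rw1, w1Rw2, w2Rw0, w2Rw1, w2Rw2
Branch closes: q and not q both at w2.
All branches of the negation close; one closing branch shown above.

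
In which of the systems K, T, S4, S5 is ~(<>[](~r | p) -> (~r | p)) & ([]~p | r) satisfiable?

S5-tableau for the formula:
1. ~(<>[](~r | p) -> (~r | p)) & ([]~p | r), u
2. ~(<>[](~r | p) -> (~r | p)), u   [&-rule on 1]
3. []~p | r, u   [&-rule on 1]
4. <>[](~r | p), u   [~->-rule on 2]
5. ~(~r | p), u   [~->-rule on 2]
6. r, u   [~|-rule on 5]
7. ~p, u   [~|-rule on 5]
8. []~p, u   [|-rule on 3 (branches; this branch)]
9. [](~r | p), v   [<>-rule on 4: fresh world v, uRv]
10. ~p, v   [[]-rule on 8 via uRv]
11. ~r | p, u   [[]-rule on 9 via vRu]
12. ~r | p, v   [[]-rule on 9 via vRv]
13. p, u   [|-rule on 11 (branches; this branch)]
Accessibility: uRu, uRv, vRu, vRv
Branch closes: p and ~p both at u.
Every branch closes (one shown): unsatisfiable in S5.
S4-tableau for the formula:
1. ~(<>[](~r | p) -> (~r | p)) & ([]~p | r), u
2. ~(<>[](~r | p) -> (~r | p)), u   [&-rule on 1]
3. []~p | r, u   [&-rule on 1]
4. <>[](~r | p), u   [~->-rule on 2]
5. ~(~r | p), u   [~->-rule on 2]
6. r, u   [~|-rule on 5]
7. ~p, u   [~|-rule on 5]
8. [](~r | p), v   [<>-rule on 4: fresh world v, uRv]
9. ~r | p, v   [[]-rule on 8 via vRv]
10. p, v   [|-rule on 9 (branches; this branch)]
Accessibility: uRu, uRv, vRv
Complete open branch: satisfiable in S4, hence also in K, T (this S4-model is also a K-model and a T-model).

K, T, S4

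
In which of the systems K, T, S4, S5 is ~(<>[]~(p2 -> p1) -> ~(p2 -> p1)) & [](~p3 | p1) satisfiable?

S5-tableau for the formula:
1. ~(<>[]~(p2 -> p1) -> ~(p2 -> p1)) & [](~p3 | p1), u
2. ~(<>[]~(p2 -> p1) -> ~(p2 -> p1)), u   [&-rule on 1]
3. [](~p3 | p1), u   [&-rule on 1]
4. <>[]~(p2 -> p1), u   [~->-rule on 2]
5. p2 -> p1, u   [~->-rule on 2]
6. ~p3 | p1, u   [[]-rule on 3 via uRu]
7. p1, u   [->-rule on 5 (branches; this branch)]
8. []~(p2 -> p1), v   [<>-rule on 4: fresh world v, uRv]
9. ~p3 | p1, v   [[]-rule on 3 via uRv]
10. ~(p2 -> p1), u   [[]-rule on 8 via vRu]
11. p2, u   [~->-rule on 10]
12. ~p1, u   [~->-rule on 10]
Accessibility: uRu, uRv, vRu, vRv
Branch closes: p1 and ~p1 both at u.
Every branch closes (one shown): unsatisfiable in S5.
S4-tableau for the formula:
1. ~(<>[]~(p2 -> p1) -> ~(p2 -> p1)) & [](~p3 | p1), u
2. ~(<>[]~(p2 -> p1) -> ~(p2 -> p1)), u   [&-rule on 1]
3. [](~p3 | p1), u   [&-rule on 1]
4. <>[]~(p2 -> p1), u   [~->-rule on 2]
5. p2 -> p1, u   [~->-rule on 2]
6. ~p3 | p1, u   [[]-rule on 3 via uRu]
7. p1, u   [->-rule on 5 (branches; this branch)]
8. []~(p2 -> p1), v   [<>-rule on 4: fresh world v, uRv]
9. ~p3 | p1, v   [[]-rule on 3 via uRv]
10. ~(p2 -> p1), v   [[]-rule on 8 via vRv]
11. p2, v   [~->-rule on 10]
12. ~p1, v   [~->-rule on 10]
13. ~p3, v   [|-rule on 9 (branches; this branch)]
Accessibility: uRu, uRv, vRv
Complete open branch: satisfiable in S4, hence also in K, T (this S4-model is also a K-model and a T-model).

K, T, S4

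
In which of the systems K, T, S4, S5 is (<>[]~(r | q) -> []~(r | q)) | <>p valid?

S5

S4-tableau for the negation ~((<>[]~(r | q) -> []~(r | q)) | <>p):
1. ~((<>[]~(r | q) -> []~(r | q)) | <>p), 0
2. ~(<>[]~(r | q) -> []~(r | q)), 0   [~|-rule on 1]
3. ~<>p, 0   [~|-rule on 1]
4. <>[]~(r | q), 0   [~->-rule on 2]
5. ~[]~(r | q), 0   [~->-rule on 2]
6. ~p, 0   [~<>-rule on 3 via 0R0]
7. []~(r | q), 1   [<>-rule on 4: fresh world 1, 0R1]
8. ~p, 1   [~<>-rule on 3 via 0R1]
9. ~(r | q), 1   [[]-rule on 7 via 1R1]
10. ~r, 1   [~|-rule on 9]
11. ~q, 1   [~|-rule on 9]
12. r | q, 2   [~[]-rule on 5: fresh world 2, 0R2]
13. ~p, 2   [~<>-rule on 3 via 0R2]
14. q, 2   [|-rule on 12 (branches; this branch)]
Accessibility: 0R0, 0R1, 0R2, 1R1, 2R2
Complete open branch: countermodel on an S4-frame, so not valid in S4, nor in K, T (the same frame is also a K-frame and a T-frame).
S5-tableau for the negation ~((<>[]~(r | q) -> []~(r | q)) | <>p):
1. ~((<>[]~(r | q) -> []~(r | q)) | <>p), 0
2. ~(<>[]~(r | q) -> []~(r | q)), 0   [~|-rule on 1]
3. ~<>p, 0   [~|-rule on 1]
4. <>[]~(r | q), 0   [~->-rule on 2]
5. ~[]~(r | q), 0   [~->-rule on 2]
6. ~p, 0   [~<>-rule on 3 via 0R0]
7. []~(r | q), 1   [<>-rule on 4: fresh world 1, 0R1]
8. ~p, 1   [~<>-rule on 3 via 0R1]
9. ~(r | q), 0   [[]-rule on 7 via 1R0]
10. ~r, 0   [~|-rule on 9]
11. ~q, 0   [~|-rule on 9]
12. ~(r | q), 1   [[]-rule on 7 via 1R1]
13. ~r, 1   [~|-rule on 12]
14. ~q, 1   [~|-rule on 12]
15. r | q, 2   [~[]-rule on 5: fresh world 2, 0R2]
16. ~p, 2   [~<>-rule on 3 via 0R2]
17. ~(r | q), 2   [[]-rule on 7 via 1R2]
18. ~r, 2   [~|-rule on 17]
19. ~q, 2   [~|-rule on 17]
20. q, 2   [|-rule on 15 (branches; this branch)]
Accessibility: 0R0, 0R1, 0R2, 1R0, 1R1, 1R2, 2R0, 2R1, 2R2
Branch closes: q and ~q both at 2.
Every branch closes (one shown): valid in S5.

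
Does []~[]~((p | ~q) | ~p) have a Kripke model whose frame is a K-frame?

Satisfiable

1. []~[]~((p | ~q) | ~p), u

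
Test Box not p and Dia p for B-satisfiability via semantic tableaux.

No, unsatisfiable

1. Box not p and Dia p, 0
2. Box not p, 0   [and-rule on 1]
3. Dia p, 0   [and-rule on 1]
4. not p, 0   [Box-rule on 2 via 0R0]
5. p, 1   [Dia-rule on 3: fresh world 1, 0R1]
6. not p, 1   [Box-rule on 2 via 0R1]
Accessibility: 0R0, 0R1, 1R0, 1R1
Branch closes: p and not p both at 1.
(One branch shown.) All branches close.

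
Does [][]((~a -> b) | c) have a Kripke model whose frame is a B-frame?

1. [][]((~a -> b) | c), w0
2. []((~a -> b) | c), w0
3. (~a -> b) | c, w0
4. c, w0
Accessibility: w0Rw0

Yes, satisfiable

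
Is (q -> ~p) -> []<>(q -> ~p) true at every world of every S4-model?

Not valid

Tableau for the negation ~((q -> ~p) -> []<>(q -> ~p)):
1. ~((q -> ~p) -> []<>(q -> ~p)), u
2. q -> ~p, u
3. ~[]<>(q -> ~p), u
4. ~p, u
5. ~<>(q -> ~p), v
6. ~(q -> ~p), v
7. q, v
8. p, v
Accessibility: uRu, uRv, vRv
The negation has an open branch (countermodel exists).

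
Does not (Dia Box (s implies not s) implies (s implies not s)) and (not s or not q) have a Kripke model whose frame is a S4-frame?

Yes, satisfiable

1. not (Dia Box (s implies not s) implies (s implies not s)) and (not s or not q), w0
2. not (Dia Box (s implies not s) implies (s implies not s)), w0
3. not s or not q, w0
4. Dia Box (s implies not s), w0
5. not (s implies not s), w0
6. s, w0
7. not q, w0
8. Box (s implies not s), w1
9. s implies not s, w1
10. not s, w1
Accessibility: w0Rw0, w0Rw1, w1Rw1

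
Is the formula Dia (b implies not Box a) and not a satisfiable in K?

Satisfiable

1. Dia (b implies not Box a) and not a, 0
2. Dia (b implies not Box a), 0   [and-rule on 1]
3. not a, 0   [and-rule on 1]
4. b implies not Box a, 1   [Dia-rule on 2: fresh world 1, 0R1]
5. not Box a, 1   [implies-rule on 4 (branches; this branch)]
6. not a, 2   [neg-Box-rule on 5: fresh world 2, 1R2]
Accessibility: 0R1, 1R2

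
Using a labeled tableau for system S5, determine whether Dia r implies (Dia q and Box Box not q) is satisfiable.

Satisfiable (open branch found)

1. Dia r implies (Dia q and Box Box not q), u
2. not Dia r, u
3. not r, u
Accessibility: uRu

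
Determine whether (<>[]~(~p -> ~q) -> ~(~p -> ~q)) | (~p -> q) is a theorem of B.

Valid in B

Tableau for the negation ~((<>[]~(~p -> ~q) -> ~(~p -> ~q)) | (~p -> q)):
1. ~((<>[]~(~p -> ~q) -> ~(~p -> ~q)) | (~p -> q)), w0
2. ~(<>[]~(~p -> ~q) -> ~(~p -> ~q)), w0   [~|-rule on 1]
3. ~(~p -> q), w0   [~|-rule on 1]
4. <>[]~(~p -> ~q), w0   [~->-rule on 2]
5. ~p -> ~q, w0   [~->-rule on 2]
6. ~p, w0   [~->-rule on 3]
7. ~q, w0   [~->-rule on 3]
8. []~(~p -> ~q), w1   [<>-rule on 4: fresh world w1, w0Rw1]
9. ~(~p -> ~q), w0   [[]-rule on 8 via w1Rw0]
10. q, w0   [~->-rule on 9]
Accessibility: w0Rw0, w0Rw1, w1Rw0, w1Rw1
Branch closes: q and ~q both at w0.
All branches of the negation close; one closing branch shown above.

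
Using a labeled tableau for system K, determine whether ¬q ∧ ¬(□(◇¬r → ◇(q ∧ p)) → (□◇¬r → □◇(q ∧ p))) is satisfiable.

1. ¬q ∧ ¬(□(◇¬r → ◇(q ∧ p)) → (□◇¬r → □◇(q ∧ p))), u
2. ¬q, u
3. ¬(□(◇¬r → ◇(q ∧ p)) → (□◇¬r → □◇(q ∧ p))), u
4. □(◇¬r → ◇(q ∧ p)), u
5. ¬(□◇¬r → □◇(q ∧ p)), u
6. □◇¬r, u
7. ¬□◇(q ∧ p), u
8. ¬◇(q ∧ p), v
9. ◇¬r → ◇(q ∧ p), v
10. ◇¬r, v
11. ◇(q ∧ p), v
12. ¬r, w
13. ¬(q ∧ p), w
14. ¬p, w
15. q ∧ p, x
16. q, x
17. p, x
18. ¬(q ∧ p), x
19. ¬p, x
Accessibility: uRv, vRw, vRx
Branch closes: p and ¬p both at x.
(One branch shown.) All branches close.

Unsatisfiable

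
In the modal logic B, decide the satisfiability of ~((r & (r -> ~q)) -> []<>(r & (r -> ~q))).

1. ~((r & (r -> ~q)) -> []<>(r & (r -> ~q))), w0
2. r & (r -> ~q), w0
3. ~[]<>(r & (r -> ~q)), w0
4. r, w0
5. r -> ~q, w0
6. ~q, w0
7. ~<>(r & (r -> ~q)), w1
8. ~(r & (r -> ~q)), w0
9. ~(r & (r -> ~q)), w1
10. ~(r -> ~q), w0
11. q, w0
Accessibility: w0Rw0, w0Rw1, w1Rw0, w1Rw1
Branch closes: q and ~q both at w0.
Every branch closes; the branch above is one of them.

Unsatisfiable (every branch closes)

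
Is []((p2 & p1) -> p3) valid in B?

Not valid

Tableau for the negation ~[]((p2 & p1) -> p3):
1. ~[]((p2 & p1) -> p3), u
2. ~((p2 & p1) -> p3), v   [~[]-rule on 1: fresh world v, uRv]
3. p2 & p1, v   [~->-rule on 2]
4. ~p3, v   [~->-rule on 2]
5. p2, v   [&-rule on 3]
6. p1, v   [&-rule on 3]
Accessibility: uRu, uRv, vRu, vRv
The negation has an open branch (countermodel exists).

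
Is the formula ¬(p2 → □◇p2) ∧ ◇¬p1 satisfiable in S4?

1. ¬(p2 → □◇p2) ∧ ◇¬p1, 0
2. ¬(p2 → □◇p2), 0   [∧-rule on 1]
3. ◇¬p1, 0   [∧-rule on 1]
4. p2, 0   [¬→-rule on 2]
5. ¬□◇p2, 0   [¬→-rule on 2]
6. ¬p1, 1   [◇-rule on 3: fresh world 1, 0R1]
7. ¬◇p2, 2   [¬□-rule on 5: fresh world 2, 0R2]
8. ¬p2, 2   [¬◇-rule on 7 via 2R2]
Accessibility: 0R0, 0R1, 0R2, 1R1, 2R2

Satisfiable (open branch found)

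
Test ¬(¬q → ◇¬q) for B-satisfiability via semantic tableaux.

1. ¬(¬q → ◇¬q), u
2. ¬q, u
3. ¬◇¬q, u
4. q, u
Accessibility: uRu
Branch closes: q and ¬q both at u.
Every branch closes; the branch above is one of them.

No, unsatisfiable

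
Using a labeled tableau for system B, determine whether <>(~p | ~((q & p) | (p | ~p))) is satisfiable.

1. <>(~p | ~((q & p) | (p | ~p))), u
2. ~p | ~((q & p) | (p | ~p)), v
3. ~p, v
Accessibility: uRu, uRv, vRu, vRv

Yes, satisfiable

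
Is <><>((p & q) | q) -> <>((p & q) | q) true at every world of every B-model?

Tableau for the negation ~(<><>((p & q) | q) -> <>((p & q) | q)):
1. ~(<><>((p & q) | q) -> <>((p & q) | q)), 0
2. <><>((p & q) | q), 0   [~->-rule on 1]
3. ~<>((p & q) | q), 0   [~->-rule on 1]
4. ~((p & q) | q), 0   [~<>-rule on 3 via 0R0]
5. ~(p & q), 0   [~|-rule on 4]
6. ~q, 0   [~|-rule on 4]
7. <>((p & q) | q), 1   [<>-rule on 2: fresh world 1, 0R1]
8. ~((p & q) | q), 1   [~<>-rule on 3 via 0R1]
9. ~(p & q), 1   [~|-rule on 8]
10. ~q, 1   [~|-rule on 8]
11. (p & q) | q, 2   [<>-rule on 7: fresh world 2, 1R2]
12. q, 2   [|-rule on 11 (branches; this branch)]
Accessibility: 0R0, 0R1, 1R0, 1R1, 1R2, 2R1, 2R2
The negation has an open branch (countermodel exists).

Not valid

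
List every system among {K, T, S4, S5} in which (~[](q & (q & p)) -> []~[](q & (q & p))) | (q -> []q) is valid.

S4-tableau for the negation ~((~[](q & (q & p)) -> []~[](q & (q & p))) | (q -> []q)):
1. ~((~[](q & (q & p)) -> []~[](q & (q & p))) | (q -> []q)), u
2. ~(~[](q & (q & p)) -> []~[](q & (q & p))), u
3. ~(q -> []q), u
4. ~[](q & (q & p)), u
5. ~[]~[](q & (q & p)), u
6. q, u
7. ~[]q, u
8. ~(q & (q & p)), v
9. ~(q & p), v
10. ~p, v
11. [](q & (q & p)), w
12. q & (q & p), w
13. q, w
14. q & p, w
15. p, w
16. ~q, x
Accessibility: uRu, uRv, uRw, uRx, vRv, wRw, xRx
Complete open branch: countermodel on an S4-frame, so not valid in S4, nor in K, T (the same frame is also a K-frame and a T-frame).
S5-tableau for the negation ~((~[](q & (q & p)) -> []~[](q & (q & p))) | (q -> []q)):
1. ~((~[](q & (q & p)) -> []~[](q & (q & p))) | (q -> []q)), u
2. ~(~[](q & (q & p)) -> []~[](q & (q & p))), u
3. ~(q -> []q), u
4. ~[](q & (q & p)), u
5. ~[]~[](q & (q & p)), u
6. q, u
7. ~[]q, u
8. ~(q & (q & p)), v
9. ~(q & p), v
10. ~p, v
11. [](q & (q & p)), w
12. q & (q & p), u
13. q & p, u
14. p, u
15. q & (q & p), v
16. q, v
17. q & p, v
18. p, v
Accessibility: uRu, uRv, uRw, vRu, vRv, vRw, wRu, wRv, wRw
Branch closes: p and ~p both at v.
Every branch closes (one shown): valid in S5.

S5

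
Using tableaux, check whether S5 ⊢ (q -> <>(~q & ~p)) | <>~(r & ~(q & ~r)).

Invalid (countermodel exists)

Tableau for the negation ~((q -> <>(~q & ~p)) | <>~(r & ~(q & ~r))):
1. ~((q -> <>(~q & ~p)) | <>~(r & ~(q & ~r))), 0
2. ~(q -> <>(~q & ~p)), 0   [~|-rule on 1]
3. ~<>~(r & ~(q & ~r)), 0   [~|-rule on 1]
4. q, 0   [~->-rule on 2]
5. ~<>(~q & ~p), 0   [~->-rule on 2]
6. r & ~(q & ~r), 0   [~<>-rule on 3 via 0R0]
7. r, 0   [&-rule on 6]
8. ~(q & ~r), 0   [&-rule on 6]
9. ~(~q & ~p), 0   [~<>-rule on 5 via 0R0]
10. p, 0   [~&-rule on 9 (branches; this branch)]
Accessibility: 0R0
The negation has an open branch (countermodel exists).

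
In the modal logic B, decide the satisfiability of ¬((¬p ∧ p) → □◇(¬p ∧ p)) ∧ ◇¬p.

1. ¬((¬p ∧ p) → □◇(¬p ∧ p)) ∧ ◇¬p, 0
2. ¬((¬p ∧ p) → □◇(¬p ∧ p)), 0
3. ◇¬p, 0
4. ¬p ∧ p, 0
5. ¬□◇(¬p ∧ p), 0
6. ¬p, 0
7. p, 0
Accessibility: 0R0
Branch closes: p and ¬p both at 0.
(One branch shown.) All branches close.

Unsatisfiable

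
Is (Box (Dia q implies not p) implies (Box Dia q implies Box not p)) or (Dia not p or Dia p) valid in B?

Yes, valid

Tableau for the negation not ((Box (Dia q implies not p) implies (Box Dia q implies Box not p)) or (Dia not p or Dia p)):
1. not ((Box (Dia q implies not p) implies (Box Dia q implies Box not p)) or (Dia not p or Dia p)), 0
2. not (Box (Dia q implies not p) implies (Box Dia q implies Box not p)), 0
3. not (Dia not p or Dia p), 0
4. Box (Dia q implies not p), 0
5. not (Box Dia q implies Box not p), 0
6. not Dia not p, 0
7. not Dia p, 0
8. Box Dia q, 0
9. not Box not p, 0
10. Dia q implies not p, 0
11. p, 0
12. not p, 0
Accessibility: 0R0
Branch closes: p and not p both at 0.
Every branch of the negation's tableau closes; the branch above is one of them.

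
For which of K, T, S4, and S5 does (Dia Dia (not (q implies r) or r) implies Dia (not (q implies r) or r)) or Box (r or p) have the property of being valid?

S4, S5

T-tableau for the negation not ((Dia Dia (not (q implies r) or r) implies Dia (not (q implies r) or r)) or Box (r or p)):
1. not ((Dia Dia (not (q implies r) or r) implies Dia (not (q implies r) or r)) or Box (r or p)), w0
2. not (Dia Dia (not (q implies r) or r) implies Dia (not (q implies r) or r)), w0   [neg-or-rule on 1]
3. not Box (r or p), w0   [neg-or-rule on 1]
4. Dia Dia (not (q implies r) or r), w0   [neg-implies-rule on 2]
5. not Dia (not (q implies r) or r), w0   [neg-implies-rule on 2]
6. not (not (q implies r) or r), w0   [neg-Dia-rule on 5 via w0Rw0]
7. q implies r, w0   [neg-or-rule on 6]
8. not r, w0   [neg-or-rule on 6]
9. not q, w0   [implies-rule on 7 (branches; this branch)]
10. not (r or p), w1   [neg-Box-rule on 3: fresh world w1, w0Rw1]
11. not r, w1   [neg-or-rule on 10]
12. not p, w1   [neg-or-rule on 10]
13. not (not (q implies r) or r), w1   [neg-Dia-rule on 5 via w0Rw1]
14. q implies r, w1   [neg-or-rule on 13]
15. not q, w1   [implies-rule on 14 (branches; this branch)]
16. Dia (not (q implies r) or r), w2   [Dia-rule on 4: fresh world w2, w0Rw2]
17. not (not (q implies r) or r), w2   [neg-Dia-rule on 5 via w0Rw2]
18. q implies r, w2   [neg-or-rule on 17]
19. not r, w2   [neg-or-rule on 17]
20. not q, w2   [implies-rule on 18 (branches; this branch)]
21. not (q implies r) or r, w3   [Dia-rule on 16: fresh world w3, w2Rw3]
22. r, w3   [or-rule on 21 (branches; this branch)]
Accessibility: w0Rw0, w0Rw1, w0Rw2, w1Rw1, w2Rw2, w2Rw3, w3Rw3
Complete open branch: countermodel on a T-frame, so not valid in T, nor in K (the same frame is also a K-frame).
S4-tableau for the negation not ((Dia Dia (not (q implies r) or r) implies Dia (not (q implies r) or r)) or Box (r or p)):
1. not ((Dia Dia (not (q implies r) or r) implies Dia (not (q implies r) or r)) or Box (r or p)), w0
2. not (Dia Dia (not (q implies r) or r) implies Dia (not (q implies r) or r)), w0   [neg-or-rule on 1]
3. not Box (r or p), w0   [neg-or-rule on 1]
4. Dia Dia (not (q implies r) or r), w0   [neg-implies-rule on 2]
5. not Dia (not (q implies r) or r), w0   [neg-implies-rule on 2]
6. not (not (q implies r) or r), w0   [neg-Dia-rule on 5 via w0Rw0]
7. q implies r, w0   [neg-or-rule on 6]
8. not r, w0   [neg-or-rule on 6]
9. not q, w0   [implies-rule on 7 (branches; this branch)]
10. not (r or p), w1   [neg-Box-rule on 3: fresh world w1, w0Rw1]
11. not r, w1   [neg-or-rule on 10]
12. not p, w1   [neg-or-rule on 10]
13. not (not (q implies r) or r), w1   [neg-Dia-rule on 5 via w0Rw1]
14. q implies r, w1   [neg-or-rule on 13]
15. not q, w1   [implies-rule on 14 (branches; this branch)]
16. Dia (not (q implies r) or r), w2   [Dia-rule on 4: fresh world w2, w0Rw2]
17. not (not (q implies r) or r), w2   [neg-Dia-rule on 5 via w0Rw2]
18. q implies r, w2   [neg-or-rule on 17]
19. not r, w2   [neg-or-rule on 17]
20. not q, w2   [implies-rule on 18 (branches; this branch)]
21. not (q implies r) or r, w3   [Dia-rule on 16: fresh world w3, w2Rw3]
22. not (not (q implies r) or r), w3   [neg-Dia-rule on 5 via w0Rw3]
23. q implies r, w3   [neg-or-rule on 22]
24. not r, w3   [neg-or-rule on 22]
25. not (q implies r), w3   [or-rule on 21 (branches; this branch)]
26. q, w3   [neg-implies-rule on 25]
27. r, w3   [implies-rule on 23 (branches; this branch)]
Accessibility: w0Rw0, w0Rw1, w0Rw2, w0Rw3, w1Rw1, w2Rw2, w2Rw3, w3Rw3
Branch closes: r and not r both at w3.
Every branch closes (one shown): valid in S4, hence also in S5 (every theorem of S4 is a theorem of S5).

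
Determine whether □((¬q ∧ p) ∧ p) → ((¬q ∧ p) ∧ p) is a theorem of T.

Valid in T

Tableau for the negation ¬(□((¬q ∧ p) ∧ p) → ((¬q ∧ p) ∧ p)):
1. ¬(□((¬q ∧ p) ∧ p) → ((¬q ∧ p) ∧ p)), 0
2. □((¬q ∧ p) ∧ p), 0   [¬→-rule on 1]
3. ¬((¬q ∧ p) ∧ p), 0   [¬→-rule on 1]
4. (¬q ∧ p) ∧ p, 0   [□-rule on 2 via 0R0]
5. ¬q ∧ p, 0   [∧-rule on 4]
6. p, 0   [∧-rule on 4]
7. ¬q, 0   [∧-rule on 5]
8. ¬(¬q ∧ p), 0   [¬∧-rule on 3 (branches; this branch)]
9. ¬p, 0   [¬∧-rule on 8 (branches; this branch)]
Accessibility: 0R0
Branch closes: p and ¬p both at 0.
Every branch of the negation's tableau closes; the branch above is one of them.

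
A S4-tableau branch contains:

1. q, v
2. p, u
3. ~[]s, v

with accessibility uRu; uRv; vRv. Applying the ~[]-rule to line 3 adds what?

a fresh world w with vRw, and ~s at w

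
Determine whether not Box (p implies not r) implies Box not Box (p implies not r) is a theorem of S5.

Tableau for the negation not (not Box (p implies not r) implies Box not Box (p implies not r)):
1. not (not Box (p implies not r) implies Box not Box (p implies not r)), w0
2. not Box (p implies not r), w0
3. not Box not Box (p implies not r), w0
4. not (p implies not r), w1
5. p, w1
6. r, w1
7. Box (p implies not r), w2
8. p implies not r, w0
9. p implies not r, w1
10. p implies not r, w2
11. not r, w0
12. not r, w1
Accessibility: w0Rw0, w0Rw1, w0Rw2, w1Rw0, w1Rw1, w1Rw2, w2Rw0, w2Rw1, w2Rw2
Branch closes: r and not r both at w1.
Every branch of the negation's tableau closes; the branch above is one of them.

Yes, valid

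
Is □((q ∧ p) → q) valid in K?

Tableau for the negation ¬□((q ∧ p) → q):
1. ¬□((q ∧ p) → q), u
2. ¬((q ∧ p) → q), v
3. q ∧ p, v
4. ¬q, v
5. q, v
6. p, v
Accessibility: uRv
Branch closes: q and ¬q both at v.
All branches of the negation close; one closing branch shown above.

Yes, valid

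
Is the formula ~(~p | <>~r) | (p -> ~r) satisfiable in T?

Yes, satisfiable

1. ~(~p | <>~r) | (p -> ~r), 0
2. p -> ~r, 0   [|-rule on 1 (branches; this branch)]
3. ~r, 0   [->-rule on 2 (branches; this branch)]
Accessibility: 0R0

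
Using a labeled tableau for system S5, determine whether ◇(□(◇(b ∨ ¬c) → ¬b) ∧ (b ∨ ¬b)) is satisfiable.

1. ◇(□(◇(b ∨ ¬c) → ¬b) ∧ (b ∨ ¬b)), u
2. □(◇(b ∨ ¬c) → ¬b) ∧ (b ∨ ¬b), v
3. □(◇(b ∨ ¬c) → ¬b), v
4. b ∨ ¬b, v
5. ◇(b ∨ ¬c) → ¬b, u
6. ◇(b ∨ ¬c) → ¬b, v
7. ¬b, v
8. ¬b, u
Accessibility: uRu, uRv, vRu, vRv

Satisfiable (open branch found)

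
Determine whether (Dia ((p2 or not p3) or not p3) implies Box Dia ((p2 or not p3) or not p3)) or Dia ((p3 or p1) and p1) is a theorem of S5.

Yes, valid

Tableau for the negation not ((Dia ((p2 or not p3) or not p3) implies Box Dia ((p2 or not p3) or not p3)) or Dia ((p3 or p1) and p1)):
1. not ((Dia ((p2 or not p3) or not p3) implies Box Dia ((p2 or not p3) or not p3)) or Dia ((p3 or p1) and p1)), u
2. not (Dia ((p2 or not p3) or not p3) implies Box Dia ((p2 or not p3) or not p3)), u
3. not Dia ((p3 or p1) and p1), u
4. Dia ((p2 or not p3) or not p3), u
5. not Box Dia ((p2 or not p3) or not p3), u
6. not ((p3 or p1) and p1), u
7. not p1, u
8. (p2 or not p3) or not p3, v
9. not ((p3 or p1) and p1), v
10. p2 or not p3, v
11. not p1, v
12. p2, v
13. not Dia ((p2 or not p3) or not p3), w
14. not ((p3 or p1) and p1), w
15. not ((p2 or not p3) or not p3), u
16. not (p2 or not p3), u
17. p3, u
18. not p2, u
19. not ((p2 or not p3) or not p3), v
20. not (p2 or not p3), v
21. p3, v
22. not p2, v
Accessibility: uRu, uRv, uRw, vRu, vRv, vRw, wRu, wRv, wRw
Branch closes: p2 and not p2 both at v.
All branches of the negation close; one closing branch shown above.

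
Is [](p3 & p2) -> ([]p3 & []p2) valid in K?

Tableau for the negation ~([](p3 & p2) -> ([]p3 & []p2)):
1. ~([](p3 & p2) -> ([]p3 & []p2)), w0
2. [](p3 & p2), w0   [~->-rule on 1]
3. ~([]p3 & []p2), w0   [~->-rule on 1]
4. ~[]p2, w0   [~&-rule on 3 (branches; this branch)]
5. ~p2, w1   [~[]-rule on 4: fresh world w1, w0Rw1]
6. p3 & p2, w1   [[]-rule on 2 via w0Rw1]
7. p3, w1   [&-rule on 6]
8. p2, w1   [&-rule on 6]
Accessibility: w0Rw1
Branch closes: p2 and ~p2 both at w1.
Every branch of the negation's tableau closes; the branch above is one of them.

Yes, valid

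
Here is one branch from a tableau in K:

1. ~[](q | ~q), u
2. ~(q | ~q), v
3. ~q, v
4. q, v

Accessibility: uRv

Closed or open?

Both q and ~q appear at v.

Yes, closed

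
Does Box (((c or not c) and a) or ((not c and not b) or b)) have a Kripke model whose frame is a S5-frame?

1. Box (((c or not c) and a) or ((not c and not b) or b)), u
2. ((c or not c) and a) or ((not c and not b) or b), u   [Box-rule on 1 via uRu]
3. (not c and not b) or b, u   [or-rule on 2 (branches; this branch)]
4. b, u   [or-rule on 3 (branches; this branch)]
Accessibility: uRu

Yes, satisfiable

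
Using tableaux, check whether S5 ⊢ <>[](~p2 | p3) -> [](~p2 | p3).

Tableau for the negation ~(<>[](~p2 | p3) -> [](~p2 | p3)):
1. ~(<>[](~p2 | p3) -> [](~p2 | p3)), w0
2. <>[](~p2 | p3), w0   [~->-rule on 1]
3. ~[](~p2 | p3), w0   [~->-rule on 1]
4. [](~p2 | p3), w1   [<>-rule on 2: fresh world w1, w0Rw1]
5. ~p2 | p3, w0   [[]-rule on 4 via w1Rw0]
6. ~p2 | p3, w1   [[]-rule on 4 via w1Rw1]
7. p3, w0   [|-rule on 5 (branches; this branch)]
8. p3, w1   [|-rule on 6 (branches; this branch)]
9. ~(~p2 | p3), w2   [~[]-rule on 3: fresh world w2, w0Rw2]
10. p2, w2   [~|-rule on 9]
11. ~p3, w2   [~|-rule on 9]
12. ~p2 | p3, w2   [[]-rule on 4 via w1Rw2]
13. p3, w2   [|-rule on 12 (branches; this branch)]
Accessibility: w0Rw0, w0Rw1, w0Rw2, w1Rw0, w1Rw1, w1Rw2, w2Rw0, w2Rw1, w2Rw2
Branch closes: p3 and ~p3 both at w2.
Every branch of the negation's tableau closes; the branch above is one of them.

Valid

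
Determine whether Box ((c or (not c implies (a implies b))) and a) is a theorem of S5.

Invalid (countermodel exists)

Tableau for the negation not Box ((c or (not c implies (a implies b))) and a):
1. not Box ((c or (not c implies (a implies b))) and a), 0
2. not ((c or (not c implies (a implies b))) and a), 1
3. not a, 1
Accessibility: 0R0, 0R1, 1R0, 1R1
The negation has an open branch (countermodel exists).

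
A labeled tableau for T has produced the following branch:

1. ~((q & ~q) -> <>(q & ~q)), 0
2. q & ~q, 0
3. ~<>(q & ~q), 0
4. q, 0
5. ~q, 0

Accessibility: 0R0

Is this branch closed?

Yes, closed

Both q and ~q appear at 0.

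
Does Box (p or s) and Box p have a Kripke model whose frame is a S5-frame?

Satisfiable (open branch found)

1. Box (p or s) and Box p, w0
2. Box (p or s), w0
3. Box p, w0
4. p or s, w0
5. p, w0
6. s, w0
Accessibility: w0Rw0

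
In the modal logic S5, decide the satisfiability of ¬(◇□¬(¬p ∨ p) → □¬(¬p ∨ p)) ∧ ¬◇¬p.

1. ¬(◇□¬(¬p ∨ p) → □¬(¬p ∨ p)) ∧ ¬◇¬p, w0
2. ¬(◇□¬(¬p ∨ p) → □¬(¬p ∨ p)), w0   [∧-rule on 1]
3. ¬◇¬p, w0   [∧-rule on 1]
4. ◇□¬(¬p ∨ p), w0   [¬→-rule on 2]
5. ¬□¬(¬p ∨ p), w0   [¬→-rule on 2]
6. p, w0   [¬◇-rule on 3 via w0Rw0]
7. □¬(¬p ∨ p), w1   [◇-rule on 4: fresh world w1, w0Rw1]
8. p, w1   [¬◇-rule on 3 via w0Rw1]
9. ¬(¬p ∨ p), w0   [□-rule on 7 via w1Rw0]
10. ¬p, w0   [¬∨-rule on 9]
Accessibility: w0Rw0, w0Rw1, w1Rw0, w1Rw1
Branch closes: p and ¬p both at w0.
Every branch closes; the branch above is one of them.

Unsatisfiable (every branch closes)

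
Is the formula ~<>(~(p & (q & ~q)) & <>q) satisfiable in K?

Satisfiable

1. ~<>(~(p & (q & ~q)) & <>q), u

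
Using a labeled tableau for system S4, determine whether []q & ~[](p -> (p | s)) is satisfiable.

Unsatisfiable

1. []q & ~[](p -> (p | s)), u
2. []q, u   [&-rule on 1]
3. ~[](p -> (p | s)), u   [&-rule on 1]
4. q, u   [[]-rule on 2 via uRu]
5. ~(p -> (p | s)), v   [~[]-rule on 3: fresh world v, uRv]
6. p, v   [~->-rule on 5]
7. ~(p | s), v   [~->-rule on 5]
8. ~p, v   [~|-rule on 7]
9. ~s, v   [~|-rule on 7]
Accessibility: uRu, uRv, vRv
Branch closes: p and ~p both at v.
Every branch closes; the branch above is one of them.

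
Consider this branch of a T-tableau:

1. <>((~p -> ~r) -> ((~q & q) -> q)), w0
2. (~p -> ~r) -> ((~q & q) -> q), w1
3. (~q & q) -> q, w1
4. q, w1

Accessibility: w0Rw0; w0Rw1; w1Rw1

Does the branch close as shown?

No, open

There is no literal clash: for every atom and world, at most one sign appears.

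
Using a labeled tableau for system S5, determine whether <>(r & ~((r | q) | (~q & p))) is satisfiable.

Unsatisfiable (every branch closes)

1. <>(r & ~((r | q) | (~q & p))), w0
2. r & ~((r | q) | (~q & p)), w1
3. r, w1
4. ~((r | q) | (~q & p)), w1
5. ~(r | q), w1
6. ~(~q & p), w1
7. ~r, w1
8. ~q, w1
Accessibility: w0Rw0, w0Rw1, w1Rw0, w1Rw1
Branch closes: r and ~r both at w1.
(One branch shown.) All branches close.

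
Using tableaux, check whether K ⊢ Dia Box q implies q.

Tableau for the negation not (Dia Box q implies q):
1. not (Dia Box q implies q), 0
2. Dia Box q, 0
3. not q, 0
4. Box q, 1
Accessibility: 0R1
The negation has an open branch (countermodel exists).

Invalid (countermodel exists)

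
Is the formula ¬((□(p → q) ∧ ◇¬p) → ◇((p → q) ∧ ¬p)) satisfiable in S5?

Unsatisfiable

1. ¬((□(p → q) ∧ ◇¬p) → ◇((p → q) ∧ ¬p)), u
2. □(p → q) ∧ ◇¬p, u
3. ¬◇((p → q) ∧ ¬p), u
4. □(p → q), u
5. ◇¬p, u
6. ¬((p → q) ∧ ¬p), u
7. p → q, u
8. p, u
9. q, u
10. ¬p, v
11. ¬((p → q) ∧ ¬p), v
12. p → q, v
13. ¬(p → q), v
14. p, v
15. ¬q, v
Accessibility: uRu, uRv, vRu, vRv
Branch closes: p and ¬p both at v.
All branches of the tableau close; one closing branch shown above.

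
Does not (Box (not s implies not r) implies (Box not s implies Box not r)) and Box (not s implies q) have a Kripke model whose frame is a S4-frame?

1. not (Box (not s implies not r) implies (Box not s implies Box not r)) and Box (not s implies q), u
2. not (Box (not s implies not r) implies (Box not s implies Box not r)), u   [and-rule on 1]
3. Box (not s implies q), u   [and-rule on 1]
4. Box (not s implies not r), u   [neg-implies-rule on 2]
5. not (Box not s implies Box not r), u   [neg-implies-rule on 2]
6. Box not s, u   [neg-implies-rule on 5]
7. not Box not r, u   [neg-implies-rule on 5]
8. not s implies q, u   [Box-rule on 3 via uRu]
9. not s implies not r, u   [Box-rule on 4 via uRu]
10. not s, u   [Box-rule on 6 via uRu]
11. q, u   [implies-rule on 8 (branches; this branch)]
12. not r, u   [implies-rule on 9 (branches; this branch)]
13. r, v   [neg-Box-rule on 7: fresh world v, uRv]
14. not s implies q, v   [Box-rule on 3 via uRv]
15. not s implies not r, v   [Box-rule on 4 via uRv]
16. not s, v   [Box-rule on 6 via uRv]
17. q, v   [implies-rule on 14 (branches; this branch)]
18. not r, v   [implies-rule on 15 (branches; this branch)]
Accessibility: uRu, uRv, vRv
Branch closes: r and not r both at v.
(One branch shown.) All branches close.

Unsatisfiable (every branch closes)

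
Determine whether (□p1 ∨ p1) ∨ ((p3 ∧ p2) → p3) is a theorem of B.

Tableau for the negation ¬((□p1 ∨ p1) ∨ ((p3 ∧ p2) → p3)):
1. ¬((□p1 ∨ p1) ∨ ((p3 ∧ p2) → p3)), 0
2. ¬(□p1 ∨ p1), 0
3. ¬((p3 ∧ p2) → p3), 0
4. ¬□p1, 0
5. ¬p1, 0
6. p3 ∧ p2, 0
7. ¬p3, 0
8. p3, 0
9. p2, 0
Accessibility: 0R0
Branch closes: p3 and ¬p3 both at 0.
All branches of the negation close; one closing branch shown above.

Valid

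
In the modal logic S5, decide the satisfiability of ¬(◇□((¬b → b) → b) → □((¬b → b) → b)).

1. ¬(◇□((¬b → b) → b) → □((¬b → b) → b)), 0
2. ◇□((¬b → b) → b), 0
3. ¬□((¬b → b) → b), 0
4. □((¬b → b) → b), 1
5. (¬b → b) → b, 0
6. (¬b → b) → b, 1
7. ¬(¬b → b), 0
8. ¬b, 0
9. ¬(¬b → b), 1
10. ¬b, 1
11. ¬((¬b → b) → b), 2
12. ¬b → b, 2
13. ¬b, 2
14. (¬b → b) → b, 2
15. b, 2
Accessibility: 0R0, 0R1, 0R2, 1R0, 1R1, 1R2, 2R0, 2R1, 2R2
Branch closes: b and ¬b both at 2.
(One branch shown.) All branches close.

No, unsatisfiable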